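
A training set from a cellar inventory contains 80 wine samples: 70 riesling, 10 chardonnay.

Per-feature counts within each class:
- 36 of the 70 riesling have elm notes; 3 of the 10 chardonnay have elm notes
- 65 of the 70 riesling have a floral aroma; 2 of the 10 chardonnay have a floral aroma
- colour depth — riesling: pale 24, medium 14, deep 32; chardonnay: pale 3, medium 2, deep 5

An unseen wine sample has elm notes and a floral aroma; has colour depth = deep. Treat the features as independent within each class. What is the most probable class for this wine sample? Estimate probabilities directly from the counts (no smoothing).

riesling: (70/80) × (36/70) × (65/70) × (32/70) ≈ 0.19102
chardonnay: (10/80) × (3/10) × (2/10) × (5/10) = 0.00375
Highest score → riesling.

riesling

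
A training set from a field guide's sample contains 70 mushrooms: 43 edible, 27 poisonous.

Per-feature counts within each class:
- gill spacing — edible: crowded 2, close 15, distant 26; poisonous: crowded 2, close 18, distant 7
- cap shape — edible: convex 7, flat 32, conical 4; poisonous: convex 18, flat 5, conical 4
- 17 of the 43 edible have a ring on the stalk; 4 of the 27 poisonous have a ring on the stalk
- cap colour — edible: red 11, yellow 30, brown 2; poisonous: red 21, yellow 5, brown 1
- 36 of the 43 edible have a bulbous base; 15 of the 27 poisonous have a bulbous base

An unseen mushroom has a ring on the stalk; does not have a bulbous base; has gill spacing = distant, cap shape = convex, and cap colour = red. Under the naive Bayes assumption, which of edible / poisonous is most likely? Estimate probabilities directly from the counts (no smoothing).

edible: (43/70) × (26/43) × (7/43) × (17/43) × (11/43) × (7/43) ≈ 0.000995495
poisonous: (27/70) × (7/27) × (18/27) × (4/27) × (21/27) × (12/27) ≈ 0.00341411
Highest score → poisonous.

poisonous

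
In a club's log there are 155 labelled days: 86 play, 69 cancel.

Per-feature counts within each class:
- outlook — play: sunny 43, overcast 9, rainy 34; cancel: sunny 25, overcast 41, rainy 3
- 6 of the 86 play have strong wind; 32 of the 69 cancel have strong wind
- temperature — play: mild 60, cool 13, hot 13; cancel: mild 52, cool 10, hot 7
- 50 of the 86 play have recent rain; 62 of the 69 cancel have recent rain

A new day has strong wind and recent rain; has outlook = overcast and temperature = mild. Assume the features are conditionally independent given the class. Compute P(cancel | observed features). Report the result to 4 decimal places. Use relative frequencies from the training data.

0.9806

play: (86/155) × (9/86) × (6/86) × (60/86) × (50/86) ≈ 0.00164319
cancel: (69/155) × (41/69) × (32/69) × (52/69) × (62/69) ≈ 0.0830711
P(cancel | x) = 0.0830711 / 0.08471429 ≈ 0.9806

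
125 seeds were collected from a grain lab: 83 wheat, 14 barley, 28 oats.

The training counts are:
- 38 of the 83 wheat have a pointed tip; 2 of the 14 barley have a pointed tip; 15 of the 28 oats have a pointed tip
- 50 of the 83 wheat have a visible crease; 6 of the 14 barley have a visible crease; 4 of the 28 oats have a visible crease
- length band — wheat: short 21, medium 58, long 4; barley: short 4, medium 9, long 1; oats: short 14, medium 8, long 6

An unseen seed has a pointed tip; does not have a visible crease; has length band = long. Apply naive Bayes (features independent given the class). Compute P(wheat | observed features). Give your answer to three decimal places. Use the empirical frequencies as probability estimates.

wheat: (83/125) × (38/83) × (33/83) × (4/83) ≈ 0.00582494
barley: (14/125) × (2/14) × (8/14) × (1/14) ≈ 0.000653061
oats: (28/125) × (15/28) × (24/28) × (6/28) ≈ 0.0220408
P(wheat | x) = 0.00582494 / 0.028518801 ≈ 0.204

0.204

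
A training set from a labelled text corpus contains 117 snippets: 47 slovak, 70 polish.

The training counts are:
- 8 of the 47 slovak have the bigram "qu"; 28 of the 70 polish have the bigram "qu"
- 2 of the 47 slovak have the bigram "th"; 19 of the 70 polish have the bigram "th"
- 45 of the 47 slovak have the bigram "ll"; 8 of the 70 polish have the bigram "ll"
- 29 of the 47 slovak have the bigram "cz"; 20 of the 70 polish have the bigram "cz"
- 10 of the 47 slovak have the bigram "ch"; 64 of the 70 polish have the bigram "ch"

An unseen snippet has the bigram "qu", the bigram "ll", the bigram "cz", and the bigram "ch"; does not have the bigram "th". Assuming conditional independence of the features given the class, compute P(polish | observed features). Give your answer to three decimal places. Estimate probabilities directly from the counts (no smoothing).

0.387

slovak: (47/117) × (8/47) × (45/47) × (45/47) × (29/47) × (10/47) ≈ 0.00822879
polish: (70/117) × (28/70) × (51/70) × (8/70) × (20/70) × (64/70) ≈ 0.00520535
P(polish | x) = 0.00520535 / 0.01343414 ≈ 0.387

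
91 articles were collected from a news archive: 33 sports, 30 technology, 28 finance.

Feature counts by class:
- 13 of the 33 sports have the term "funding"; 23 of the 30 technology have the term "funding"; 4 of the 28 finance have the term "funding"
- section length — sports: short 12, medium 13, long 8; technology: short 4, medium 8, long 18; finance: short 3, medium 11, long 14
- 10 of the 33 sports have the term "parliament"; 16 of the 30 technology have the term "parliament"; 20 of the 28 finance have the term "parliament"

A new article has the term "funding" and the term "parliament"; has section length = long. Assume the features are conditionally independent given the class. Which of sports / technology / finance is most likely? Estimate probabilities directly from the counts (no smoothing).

technology

sports: (33/91) × (13/33) × (8/33) × (10/33) ≈ 0.0104946
technology: (30/91) × (23/30) × (18/30) × (16/30) ≈ 0.0808791
finance: (28/91) × (4/28) × (14/28) × (20/28) ≈ 0.0156986
Highest score → technology.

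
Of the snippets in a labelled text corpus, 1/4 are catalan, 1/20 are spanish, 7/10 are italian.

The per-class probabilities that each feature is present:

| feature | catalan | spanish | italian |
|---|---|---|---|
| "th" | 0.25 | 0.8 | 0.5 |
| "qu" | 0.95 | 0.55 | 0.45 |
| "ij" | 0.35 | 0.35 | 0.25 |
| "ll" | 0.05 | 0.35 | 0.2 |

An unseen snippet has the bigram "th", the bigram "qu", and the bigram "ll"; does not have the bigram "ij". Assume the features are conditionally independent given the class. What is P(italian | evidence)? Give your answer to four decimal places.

catalan: 0.25 × 0.25 × 0.95 × (1−0.35) × 0.05 = 0.0019296875
spanish: 0.05 × 0.8 × 0.55 × (1−0.35) × 0.35 = 0.005005
italian: 0.7 × 0.5 × 0.45 × (1−0.25) × 0.2 = 0.023625
P(italian | x) = 0.023625 / 0.0305596875 ≈ 0.7731

0.7731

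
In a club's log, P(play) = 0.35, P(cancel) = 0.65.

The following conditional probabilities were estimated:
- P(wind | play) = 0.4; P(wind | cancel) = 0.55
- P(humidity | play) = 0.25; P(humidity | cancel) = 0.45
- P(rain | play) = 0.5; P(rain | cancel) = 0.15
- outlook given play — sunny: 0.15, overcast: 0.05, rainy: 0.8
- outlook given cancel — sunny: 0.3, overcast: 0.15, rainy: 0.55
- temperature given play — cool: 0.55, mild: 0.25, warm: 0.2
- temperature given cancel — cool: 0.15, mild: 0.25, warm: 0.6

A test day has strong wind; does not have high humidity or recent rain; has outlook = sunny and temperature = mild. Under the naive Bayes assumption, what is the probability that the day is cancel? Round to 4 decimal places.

0.8643

play: 0.35 × 0.4 × (1−0.25) × (1−0.5) × 0.15 × 0.25 = 0.00196875
cancel: 0.65 × 0.55 × (1−0.45) × (1−0.15) × 0.3 × 0.25 = 0.01253484375
P(cancel | x) = 0.01253484375 / 0.01450359375 ≈ 0.8643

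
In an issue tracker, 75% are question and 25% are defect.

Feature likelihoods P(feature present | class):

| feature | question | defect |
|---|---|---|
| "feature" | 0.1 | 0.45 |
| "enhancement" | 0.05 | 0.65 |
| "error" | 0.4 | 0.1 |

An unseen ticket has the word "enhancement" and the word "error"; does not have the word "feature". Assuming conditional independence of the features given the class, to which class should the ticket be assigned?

question

question: 0.75 × (1−0.1) × 0.05 × 0.4 = 0.0135
defect: 0.25 × (1−0.45) × 0.65 × 0.1 = 0.0089375
Highest score → question.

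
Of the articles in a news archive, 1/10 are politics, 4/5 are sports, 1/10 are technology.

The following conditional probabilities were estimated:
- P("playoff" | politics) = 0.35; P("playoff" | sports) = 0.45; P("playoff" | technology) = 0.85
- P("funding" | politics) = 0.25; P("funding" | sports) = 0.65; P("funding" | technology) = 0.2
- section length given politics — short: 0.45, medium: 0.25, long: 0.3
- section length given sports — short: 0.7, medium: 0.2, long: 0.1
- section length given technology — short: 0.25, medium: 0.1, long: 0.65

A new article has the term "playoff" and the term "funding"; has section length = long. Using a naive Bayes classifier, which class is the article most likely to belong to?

politics: 0.1 × 0.35 × 0.25 × 0.3 = 0.002625
sports: 0.8 × 0.45 × 0.65 × 0.1 = 0.0234
technology: 0.1 × 0.85 × 0.2 × 0.65 = 0.01105
Highest score → sports.

sports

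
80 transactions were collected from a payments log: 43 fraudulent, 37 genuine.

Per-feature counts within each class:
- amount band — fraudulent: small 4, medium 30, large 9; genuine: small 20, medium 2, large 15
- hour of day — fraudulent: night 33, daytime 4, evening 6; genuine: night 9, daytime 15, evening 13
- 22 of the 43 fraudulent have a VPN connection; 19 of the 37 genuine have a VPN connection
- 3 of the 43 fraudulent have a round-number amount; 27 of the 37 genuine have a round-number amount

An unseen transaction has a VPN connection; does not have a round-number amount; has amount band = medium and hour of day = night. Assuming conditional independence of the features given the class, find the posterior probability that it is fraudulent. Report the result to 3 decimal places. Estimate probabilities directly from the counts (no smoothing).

0.994

fraudulent: (43/80) × (30/43) × (33/43) × (22/43) × (40/43) ≈ 0.136969
genuine: (37/80) × (2/37) × (9/37) × (19/37) × (10/37) ≈ 0.000843978
P(fraudulent | x) = 0.136969 / 0.137812978 ≈ 0.994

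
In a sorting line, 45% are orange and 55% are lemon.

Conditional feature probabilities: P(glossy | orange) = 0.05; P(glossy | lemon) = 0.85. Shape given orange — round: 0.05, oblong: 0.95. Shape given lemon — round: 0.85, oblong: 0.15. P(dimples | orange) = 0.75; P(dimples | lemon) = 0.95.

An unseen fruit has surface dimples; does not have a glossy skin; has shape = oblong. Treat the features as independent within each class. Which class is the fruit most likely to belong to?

orange: 0.45 × (1−0.05) × 0.95 × 0.75 = 0.30459375
lemon: 0.55 × (1−0.85) × 0.15 × 0.95 = 0.01175625
Highest score → orange.

orange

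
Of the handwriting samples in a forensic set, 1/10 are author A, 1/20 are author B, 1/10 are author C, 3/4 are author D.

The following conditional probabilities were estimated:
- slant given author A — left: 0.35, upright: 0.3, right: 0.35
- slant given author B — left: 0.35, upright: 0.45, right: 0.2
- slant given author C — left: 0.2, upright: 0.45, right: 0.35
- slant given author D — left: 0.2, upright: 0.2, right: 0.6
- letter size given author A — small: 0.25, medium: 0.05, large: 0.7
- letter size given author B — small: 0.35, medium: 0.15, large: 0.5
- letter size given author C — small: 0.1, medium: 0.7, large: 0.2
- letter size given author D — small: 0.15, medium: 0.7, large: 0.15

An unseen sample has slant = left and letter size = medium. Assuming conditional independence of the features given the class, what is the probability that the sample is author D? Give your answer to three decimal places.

0.851

author A: 0.1 × 0.35 × 0.05 = 0.00175
author B: 0.05 × 0.35 × 0.15 = 0.002625
author C: 0.1 × 0.2 × 0.7 = 0.014
author D: 0.75 × 0.2 × 0.7 = 0.105
P(author D | x) = 0.105 / 0.123375 ≈ 0.851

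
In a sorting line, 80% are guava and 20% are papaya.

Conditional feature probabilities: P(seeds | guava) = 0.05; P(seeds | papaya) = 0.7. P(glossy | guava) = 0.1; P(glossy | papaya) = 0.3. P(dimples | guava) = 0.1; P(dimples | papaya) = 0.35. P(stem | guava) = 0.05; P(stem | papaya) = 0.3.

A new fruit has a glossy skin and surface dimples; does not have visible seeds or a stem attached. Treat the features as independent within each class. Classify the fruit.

guava: 0.8 × (1−0.05) × 0.1 × 0.1 × (1−0.05) = 0.00722
papaya: 0.2 × (1−0.7) × 0.3 × 0.35 × (1−0.3) = 0.00441
Highest score → guava.

guava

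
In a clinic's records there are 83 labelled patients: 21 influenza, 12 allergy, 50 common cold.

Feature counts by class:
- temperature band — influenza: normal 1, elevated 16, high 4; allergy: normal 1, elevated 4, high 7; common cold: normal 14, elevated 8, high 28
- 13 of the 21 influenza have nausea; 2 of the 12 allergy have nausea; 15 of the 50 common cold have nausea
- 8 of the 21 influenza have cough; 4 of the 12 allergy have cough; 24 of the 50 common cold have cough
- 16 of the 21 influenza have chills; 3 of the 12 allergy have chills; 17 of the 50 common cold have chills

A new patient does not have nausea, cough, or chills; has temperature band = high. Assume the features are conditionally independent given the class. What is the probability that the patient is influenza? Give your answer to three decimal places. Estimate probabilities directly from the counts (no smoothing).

influenza: (21/83) × (4/21) × (8/21) × (13/21) × (5/21) ≈ 0.002706
allergy: (12/83) × (7/12) × (10/12) × (8/12) × (9/12) ≈ 0.0351406
common cold: (50/83) × (28/50) × (35/50) × (26/50) × (33/50) ≈ 0.0810448
P(influenza | x) = 0.002706 / 0.1188914 ≈ 0.023

0.023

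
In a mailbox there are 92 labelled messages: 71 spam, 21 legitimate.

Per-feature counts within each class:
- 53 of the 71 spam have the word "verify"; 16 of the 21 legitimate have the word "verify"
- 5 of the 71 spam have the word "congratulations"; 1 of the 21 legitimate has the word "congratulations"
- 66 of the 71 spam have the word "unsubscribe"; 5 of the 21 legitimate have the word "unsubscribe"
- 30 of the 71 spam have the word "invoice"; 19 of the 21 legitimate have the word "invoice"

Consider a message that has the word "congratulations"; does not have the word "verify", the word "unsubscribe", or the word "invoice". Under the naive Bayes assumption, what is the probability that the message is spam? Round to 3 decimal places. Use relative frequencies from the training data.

0.749

spam: (71/92) × (18/71) × (5/71) × (5/71) × (41/71) ≈ 0.000560317
legitimate: (21/92) × (5/21) × (1/21) × (16/21) × (2/21) ≈ 0.000187791
P(spam | x) = 0.000560317 / 0.000748108 ≈ 0.749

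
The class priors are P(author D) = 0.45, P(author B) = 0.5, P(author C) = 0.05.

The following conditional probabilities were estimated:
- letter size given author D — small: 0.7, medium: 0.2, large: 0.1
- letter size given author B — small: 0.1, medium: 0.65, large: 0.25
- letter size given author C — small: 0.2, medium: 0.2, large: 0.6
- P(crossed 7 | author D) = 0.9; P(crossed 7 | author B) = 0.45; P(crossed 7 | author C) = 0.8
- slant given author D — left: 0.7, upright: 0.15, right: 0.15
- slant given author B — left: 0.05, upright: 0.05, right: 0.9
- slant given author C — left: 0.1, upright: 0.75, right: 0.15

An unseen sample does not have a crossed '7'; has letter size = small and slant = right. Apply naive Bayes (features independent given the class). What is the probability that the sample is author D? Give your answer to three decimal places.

0.159

author D: 0.45 × 0.7 × (1−0.9) × 0.15 = 0.004725
author B: 0.5 × 0.1 × (1−0.45) × 0.9 = 0.02475
author C: 0.05 × 0.2 × (1−0.8) × 0.15 = 0.0003
P(author D | x) = 0.004725 / 0.029775 ≈ 0.159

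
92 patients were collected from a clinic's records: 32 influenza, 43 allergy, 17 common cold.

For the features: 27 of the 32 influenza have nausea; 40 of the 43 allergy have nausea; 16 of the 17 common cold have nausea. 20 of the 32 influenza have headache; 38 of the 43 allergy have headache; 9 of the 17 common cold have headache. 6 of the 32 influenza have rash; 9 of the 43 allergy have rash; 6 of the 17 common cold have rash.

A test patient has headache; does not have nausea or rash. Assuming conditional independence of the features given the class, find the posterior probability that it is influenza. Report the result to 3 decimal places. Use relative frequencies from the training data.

0.510

influenza: (32/92) × (5/32) × (20/32) × (26/32) ≈ 0.0275985
allergy: (43/92) × (3/43) × (38/43) × (34/43) ≈ 0.0227855
common cold: (17/92) × (1/17) × (9/17) × (11/17) ≈ 0.00372348
P(influenza | x) = 0.0275985 / 0.05410748 ≈ 0.510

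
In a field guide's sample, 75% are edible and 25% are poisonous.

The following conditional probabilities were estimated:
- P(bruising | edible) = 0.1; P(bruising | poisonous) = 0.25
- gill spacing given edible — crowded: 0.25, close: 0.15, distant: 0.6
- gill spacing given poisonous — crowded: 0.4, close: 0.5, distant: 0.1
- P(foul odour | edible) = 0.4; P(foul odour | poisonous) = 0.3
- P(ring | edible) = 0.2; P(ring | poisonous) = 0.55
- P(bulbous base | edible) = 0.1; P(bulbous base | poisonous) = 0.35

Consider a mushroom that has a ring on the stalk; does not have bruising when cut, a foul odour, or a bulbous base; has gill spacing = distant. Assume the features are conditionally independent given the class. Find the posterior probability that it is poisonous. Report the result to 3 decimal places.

0.097

edible: 0.75 × (1−0.1) × 0.6 × (1−0.4) × 0.2 × (1−0.1) = 0.04374
poisonous: 0.25 × (1−0.25) × 0.1 × (1−0.3) × 0.55 × (1−0.35) = 0.0046921875
P(poisonous | x) = 0.0046921875 / 0.0484321875 ≈ 0.097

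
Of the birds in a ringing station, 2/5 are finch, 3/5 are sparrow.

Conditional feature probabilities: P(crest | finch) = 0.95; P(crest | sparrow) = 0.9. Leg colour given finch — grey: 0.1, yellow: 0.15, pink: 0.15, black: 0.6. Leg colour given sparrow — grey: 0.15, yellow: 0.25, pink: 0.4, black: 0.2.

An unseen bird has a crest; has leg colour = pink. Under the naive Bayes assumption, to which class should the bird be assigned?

sparrow

finch: 0.4 × 0.95 × 0.15 = 0.057
sparrow: 0.6 × 0.9 × 0.4 = 0.216
Highest score → sparrow.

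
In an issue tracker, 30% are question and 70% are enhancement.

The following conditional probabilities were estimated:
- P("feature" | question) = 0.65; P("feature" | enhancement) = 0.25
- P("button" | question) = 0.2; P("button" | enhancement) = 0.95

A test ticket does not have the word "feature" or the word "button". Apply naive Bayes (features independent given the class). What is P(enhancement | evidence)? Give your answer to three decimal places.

question: 0.3 × (1−0.65) × (1−0.2) = 0.084
enhancement: 0.7 × (1−0.25) × (1−0.95) = 0.02625
P(enhancement | x) = 0.02625 / 0.11025 ≈ 0.238

0.238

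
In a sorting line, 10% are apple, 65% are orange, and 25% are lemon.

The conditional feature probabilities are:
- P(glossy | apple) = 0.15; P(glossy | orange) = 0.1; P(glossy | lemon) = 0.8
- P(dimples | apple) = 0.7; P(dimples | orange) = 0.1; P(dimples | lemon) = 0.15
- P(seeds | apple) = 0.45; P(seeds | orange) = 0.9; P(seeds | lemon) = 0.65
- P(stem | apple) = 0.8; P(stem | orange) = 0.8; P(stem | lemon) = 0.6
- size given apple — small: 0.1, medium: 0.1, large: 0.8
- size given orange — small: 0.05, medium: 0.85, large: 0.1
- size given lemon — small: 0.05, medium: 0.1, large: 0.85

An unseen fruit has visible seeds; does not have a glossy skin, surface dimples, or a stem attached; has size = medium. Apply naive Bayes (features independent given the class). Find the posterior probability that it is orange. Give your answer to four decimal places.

apple: 0.1 × (1−0.15) × (1−0.7) × 0.45 × (1−0.8) × 0.1 = 0.0002295
orange: 0.65 × (1−0.1) × (1−0.1) × 0.9 × (1−0.8) × 0.85 = 0.0805545
lemon: 0.25 × (1−0.8) × (1−0.15) × 0.65 × (1−0.6) × 0.1 = 0.001105
P(orange | x) = 0.0805545 / 0.081889 ≈ 0.9837

0.9837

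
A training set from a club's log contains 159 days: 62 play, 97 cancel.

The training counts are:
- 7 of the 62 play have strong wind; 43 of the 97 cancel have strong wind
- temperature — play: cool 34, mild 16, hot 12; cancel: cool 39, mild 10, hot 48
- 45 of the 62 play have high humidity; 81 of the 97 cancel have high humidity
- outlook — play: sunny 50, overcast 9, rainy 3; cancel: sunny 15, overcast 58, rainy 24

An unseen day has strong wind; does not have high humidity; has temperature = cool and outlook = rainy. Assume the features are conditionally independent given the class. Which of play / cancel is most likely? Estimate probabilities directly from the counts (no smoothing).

cancel

play: (62/159) × (7/62) × (34/62) × (17/62) × (3/62) ≈ 0.000320313
cancel: (97/159) × (43/97) × (39/97) × (16/97) × (24/97) ≈ 0.00443764
Highest score → cancel.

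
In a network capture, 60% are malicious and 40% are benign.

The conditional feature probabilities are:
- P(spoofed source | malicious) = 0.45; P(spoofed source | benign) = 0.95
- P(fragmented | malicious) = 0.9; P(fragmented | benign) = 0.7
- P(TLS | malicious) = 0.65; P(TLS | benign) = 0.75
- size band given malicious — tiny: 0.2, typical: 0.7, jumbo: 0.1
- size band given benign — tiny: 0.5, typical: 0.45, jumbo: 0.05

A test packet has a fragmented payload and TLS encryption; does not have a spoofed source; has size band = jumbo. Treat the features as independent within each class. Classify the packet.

malicious: 0.6 × (1−0.45) × 0.9 × 0.65 × 0.1 = 0.019305
benign: 0.4 × (1−0.95) × 0.7 × 0.75 × 0.05 = 0.000525
Highest score → malicious.

malicious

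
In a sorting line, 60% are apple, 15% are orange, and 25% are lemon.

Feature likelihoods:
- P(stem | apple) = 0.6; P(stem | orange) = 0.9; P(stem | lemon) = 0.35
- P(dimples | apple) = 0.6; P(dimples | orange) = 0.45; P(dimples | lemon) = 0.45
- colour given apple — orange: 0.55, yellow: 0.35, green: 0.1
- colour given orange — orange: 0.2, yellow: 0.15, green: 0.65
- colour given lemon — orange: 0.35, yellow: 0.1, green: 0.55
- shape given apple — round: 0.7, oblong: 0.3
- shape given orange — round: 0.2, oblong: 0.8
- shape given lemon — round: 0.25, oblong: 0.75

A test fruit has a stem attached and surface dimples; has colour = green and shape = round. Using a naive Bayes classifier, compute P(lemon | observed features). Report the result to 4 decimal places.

0.1904

apple: 0.6 × 0.6 × 0.6 × 0.1 × 0.7 = 0.01512
orange: 0.15 × 0.9 × 0.45 × 0.65 × 0.2 = 0.0078975
lemon: 0.25 × 0.35 × 0.45 × 0.55 × 0.25 = 0.0054140625
P(lemon | x) = 0.0054140625 / 0.0284315625 ≈ 0.1904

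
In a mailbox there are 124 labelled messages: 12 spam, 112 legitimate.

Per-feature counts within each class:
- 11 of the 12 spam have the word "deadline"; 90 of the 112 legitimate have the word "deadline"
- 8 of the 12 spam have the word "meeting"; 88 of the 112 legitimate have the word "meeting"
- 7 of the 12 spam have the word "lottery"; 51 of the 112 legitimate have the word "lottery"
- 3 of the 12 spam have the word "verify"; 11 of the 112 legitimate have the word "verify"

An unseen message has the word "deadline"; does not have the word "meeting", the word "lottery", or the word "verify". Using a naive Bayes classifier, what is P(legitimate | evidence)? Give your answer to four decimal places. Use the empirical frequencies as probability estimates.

0.8921

spam: (12/124) × (11/12) × (4/12) × (5/12) × (9/12) ≈ 0.00924059
legitimate: (112/124) × (90/112) × (24/112) × (61/112) × (101/112) ≈ 0.0763887
P(legitimate | x) = 0.0763887 / 0.08562929 ≈ 0.8921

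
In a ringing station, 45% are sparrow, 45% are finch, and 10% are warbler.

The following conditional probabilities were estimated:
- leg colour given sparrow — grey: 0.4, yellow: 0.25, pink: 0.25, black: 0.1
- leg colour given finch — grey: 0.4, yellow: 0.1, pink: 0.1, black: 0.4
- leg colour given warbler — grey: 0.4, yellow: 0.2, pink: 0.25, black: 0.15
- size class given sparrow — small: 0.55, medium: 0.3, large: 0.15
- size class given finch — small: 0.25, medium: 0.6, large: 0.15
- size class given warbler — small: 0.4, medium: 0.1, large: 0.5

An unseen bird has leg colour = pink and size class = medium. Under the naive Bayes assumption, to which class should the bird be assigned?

sparrow: 0.45 × 0.25 × 0.3 = 0.03375
finch: 0.45 × 0.1 × 0.6 = 0.027
warbler: 0.1 × 0.25 × 0.1 = 0.0025
Highest score → sparrow.

sparrow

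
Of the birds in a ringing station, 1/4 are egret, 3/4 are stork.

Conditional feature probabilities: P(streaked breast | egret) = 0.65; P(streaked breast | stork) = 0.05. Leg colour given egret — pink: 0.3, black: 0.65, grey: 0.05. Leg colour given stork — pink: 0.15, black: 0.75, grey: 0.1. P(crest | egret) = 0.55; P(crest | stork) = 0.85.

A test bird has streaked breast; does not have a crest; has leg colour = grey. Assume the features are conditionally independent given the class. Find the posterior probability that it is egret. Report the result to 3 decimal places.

0.867

egret: 0.25 × 0.65 × 0.05 × (1−0.55) = 0.00365625
stork: 0.75 × 0.05 × 0.1 × (1−0.85) = 0.0005625
P(egret | x) = 0.00365625 / 0.00421875 ≈ 0.867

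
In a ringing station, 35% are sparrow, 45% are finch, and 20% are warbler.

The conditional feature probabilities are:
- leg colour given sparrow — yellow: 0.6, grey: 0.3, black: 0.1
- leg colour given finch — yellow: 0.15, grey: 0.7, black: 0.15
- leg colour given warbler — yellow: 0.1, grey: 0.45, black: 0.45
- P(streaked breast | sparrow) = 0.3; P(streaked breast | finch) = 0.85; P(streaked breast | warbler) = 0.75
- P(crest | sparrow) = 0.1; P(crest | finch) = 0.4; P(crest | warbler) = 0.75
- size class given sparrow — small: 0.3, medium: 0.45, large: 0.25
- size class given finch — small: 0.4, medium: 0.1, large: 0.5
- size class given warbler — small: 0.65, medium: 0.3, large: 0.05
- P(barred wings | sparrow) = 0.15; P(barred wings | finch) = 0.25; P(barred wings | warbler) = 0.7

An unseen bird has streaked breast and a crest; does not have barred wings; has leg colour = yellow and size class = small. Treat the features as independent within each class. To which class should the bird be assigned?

finch

sparrow: 0.35 × 0.6 × 0.3 × 0.1 × 0.3 × (1−0.15) = 0.0016065
finch: 0.45 × 0.15 × 0.85 × 0.4 × 0.4 × (1−0.25) = 0.006885
warbler: 0.2 × 0.1 × 0.75 × 0.75 × 0.65 × (1−0.7) = 0.00219375
Highest score → finch.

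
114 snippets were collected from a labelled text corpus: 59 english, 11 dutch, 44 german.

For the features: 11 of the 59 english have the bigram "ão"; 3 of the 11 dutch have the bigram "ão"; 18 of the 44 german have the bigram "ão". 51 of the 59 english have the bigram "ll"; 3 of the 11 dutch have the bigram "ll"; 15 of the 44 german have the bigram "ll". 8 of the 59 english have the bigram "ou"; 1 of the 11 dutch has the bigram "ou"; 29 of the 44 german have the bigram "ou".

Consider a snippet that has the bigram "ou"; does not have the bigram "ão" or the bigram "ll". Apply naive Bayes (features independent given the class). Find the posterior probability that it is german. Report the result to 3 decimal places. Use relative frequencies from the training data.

0.889

english: (59/114) × (48/59) × (8/59) × (8/59) ≈ 0.00774127
dutch: (11/114) × (8/11) × (8/11) × (1/11) ≈ 0.0046397
german: (44/114) × (26/44) × (29/44) × (29/44) ≈ 0.0990739
P(german | x) = 0.0990739 / 0.11145487 ≈ 0.889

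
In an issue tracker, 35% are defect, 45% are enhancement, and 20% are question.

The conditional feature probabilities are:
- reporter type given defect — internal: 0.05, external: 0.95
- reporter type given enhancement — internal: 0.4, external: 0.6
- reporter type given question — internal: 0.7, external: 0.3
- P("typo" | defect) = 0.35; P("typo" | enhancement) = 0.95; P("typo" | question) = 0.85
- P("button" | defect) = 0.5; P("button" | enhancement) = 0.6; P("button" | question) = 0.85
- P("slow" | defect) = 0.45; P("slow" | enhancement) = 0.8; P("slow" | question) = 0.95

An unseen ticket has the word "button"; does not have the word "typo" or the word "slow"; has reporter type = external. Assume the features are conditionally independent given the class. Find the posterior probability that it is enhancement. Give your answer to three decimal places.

0.026

defect: 0.35 × 0.95 × (1−0.35) × 0.5 × (1−0.45) = 0.059434375
enhancement: 0.45 × 0.6 × (1−0.95) × 0.6 × (1−0.8) = 0.00162
question: 0.2 × 0.3 × (1−0.85) × 0.85 × (1−0.95) = 0.0003825
P(enhancement | x) = 0.00162 / 0.061436875 ≈ 0.026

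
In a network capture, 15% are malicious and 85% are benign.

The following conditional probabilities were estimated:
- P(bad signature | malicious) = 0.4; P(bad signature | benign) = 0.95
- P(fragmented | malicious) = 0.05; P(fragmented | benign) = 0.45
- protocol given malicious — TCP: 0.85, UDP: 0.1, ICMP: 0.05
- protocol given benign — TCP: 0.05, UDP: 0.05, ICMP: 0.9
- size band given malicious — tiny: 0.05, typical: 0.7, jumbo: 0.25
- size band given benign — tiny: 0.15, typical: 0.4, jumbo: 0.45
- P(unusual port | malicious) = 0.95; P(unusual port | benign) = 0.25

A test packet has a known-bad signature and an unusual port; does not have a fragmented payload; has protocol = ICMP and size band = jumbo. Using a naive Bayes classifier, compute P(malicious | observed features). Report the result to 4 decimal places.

0.0148

malicious: 0.15 × 0.4 × (1−0.05) × 0.05 × 0.25 × 0.95 = 0.000676875
benign: 0.85 × 0.95 × (1−0.45) × 0.9 × 0.45 × 0.25 = 0.04496765625
P(malicious | x) = 0.000676875 / 0.04564453125 ≈ 0.0148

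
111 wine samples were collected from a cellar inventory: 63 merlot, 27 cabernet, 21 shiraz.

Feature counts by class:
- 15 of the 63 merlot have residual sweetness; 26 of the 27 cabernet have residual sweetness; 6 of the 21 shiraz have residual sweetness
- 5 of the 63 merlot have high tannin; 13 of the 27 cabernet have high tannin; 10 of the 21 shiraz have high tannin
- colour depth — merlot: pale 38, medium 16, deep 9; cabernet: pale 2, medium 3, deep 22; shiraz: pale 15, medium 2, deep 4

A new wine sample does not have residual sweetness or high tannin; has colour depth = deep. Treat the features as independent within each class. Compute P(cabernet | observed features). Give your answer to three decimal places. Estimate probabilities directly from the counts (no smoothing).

merlot: (63/111) × (48/63) × (58/63) × (9/63) ≈ 0.0568732
cabernet: (27/111) × (1/27) × (14/27) × (22/27) ≈ 0.00380628
shiraz: (21/111) × (15/21) × (11/21) × (4/21) ≈ 0.0134829
P(cabernet | x) = 0.00380628 / 0.07416238 ≈ 0.051

0.051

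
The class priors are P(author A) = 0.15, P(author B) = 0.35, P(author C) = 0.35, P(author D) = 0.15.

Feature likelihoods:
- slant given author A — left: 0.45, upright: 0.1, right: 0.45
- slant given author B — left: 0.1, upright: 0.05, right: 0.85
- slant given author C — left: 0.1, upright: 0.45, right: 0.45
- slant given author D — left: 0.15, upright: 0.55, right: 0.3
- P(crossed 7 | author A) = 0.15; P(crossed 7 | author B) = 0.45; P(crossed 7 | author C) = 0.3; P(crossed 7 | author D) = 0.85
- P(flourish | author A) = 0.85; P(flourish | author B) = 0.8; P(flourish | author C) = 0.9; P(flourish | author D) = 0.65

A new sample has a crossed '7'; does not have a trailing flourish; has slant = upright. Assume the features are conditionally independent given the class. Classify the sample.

author A: 0.15 × 0.1 × 0.15 × (1−0.85) = 0.0003375
author B: 0.35 × 0.05 × 0.45 × (1−0.8) = 0.001575
author C: 0.35 × 0.45 × 0.3 × (1−0.9) = 0.004725
author D: 0.15 × 0.55 × 0.85 × (1−0.65) = 0.02454375
Highest score → author D.

author D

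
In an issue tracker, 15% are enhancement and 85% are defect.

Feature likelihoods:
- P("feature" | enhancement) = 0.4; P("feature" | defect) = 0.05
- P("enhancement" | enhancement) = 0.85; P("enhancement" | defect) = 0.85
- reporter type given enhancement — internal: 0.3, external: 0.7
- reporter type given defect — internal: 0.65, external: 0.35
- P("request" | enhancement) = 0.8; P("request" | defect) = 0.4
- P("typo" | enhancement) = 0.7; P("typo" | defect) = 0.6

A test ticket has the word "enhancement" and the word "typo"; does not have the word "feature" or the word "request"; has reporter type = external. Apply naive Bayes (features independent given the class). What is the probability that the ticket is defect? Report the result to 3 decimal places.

0.920

enhancement: 0.15 × (1−0.4) × 0.85 × 0.7 × (1−0.8) × 0.7 = 0.007497
defect: 0.85 × (1−0.05) × 0.85 × 0.35 × (1−0.4) × 0.6 = 0.08648325
P(defect | x) = 0.08648325 / 0.09398025 ≈ 0.920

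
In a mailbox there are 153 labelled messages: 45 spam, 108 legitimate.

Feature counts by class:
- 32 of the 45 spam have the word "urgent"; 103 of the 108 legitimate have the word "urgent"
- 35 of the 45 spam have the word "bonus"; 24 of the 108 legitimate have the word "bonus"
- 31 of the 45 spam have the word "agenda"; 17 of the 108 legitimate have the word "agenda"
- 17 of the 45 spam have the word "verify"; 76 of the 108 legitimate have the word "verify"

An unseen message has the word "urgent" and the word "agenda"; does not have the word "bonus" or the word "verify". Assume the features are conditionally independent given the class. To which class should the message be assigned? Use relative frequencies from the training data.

spam: (45/153) × (32/45) × (10/45) × (31/45) × (28/45) ≈ 0.0199224
legitimate: (108/153) × (103/108) × (84/108) × (17/108) × (32/108) ≈ 0.0244204
Highest score → legitimate.

legitimate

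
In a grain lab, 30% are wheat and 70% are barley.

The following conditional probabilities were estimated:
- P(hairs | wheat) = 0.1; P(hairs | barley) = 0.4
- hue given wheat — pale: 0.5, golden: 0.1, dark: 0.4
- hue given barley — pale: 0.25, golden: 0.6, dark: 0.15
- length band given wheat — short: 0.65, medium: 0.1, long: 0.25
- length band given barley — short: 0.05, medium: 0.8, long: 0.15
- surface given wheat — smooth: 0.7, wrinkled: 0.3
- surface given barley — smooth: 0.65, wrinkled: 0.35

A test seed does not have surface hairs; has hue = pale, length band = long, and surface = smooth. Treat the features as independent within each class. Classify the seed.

wheat

wheat: 0.3 × (1−0.1) × 0.5 × 0.25 × 0.7 = 0.023625
barley: 0.7 × (1−0.4) × 0.25 × 0.15 × 0.65 = 0.0102375
Highest score → wheat.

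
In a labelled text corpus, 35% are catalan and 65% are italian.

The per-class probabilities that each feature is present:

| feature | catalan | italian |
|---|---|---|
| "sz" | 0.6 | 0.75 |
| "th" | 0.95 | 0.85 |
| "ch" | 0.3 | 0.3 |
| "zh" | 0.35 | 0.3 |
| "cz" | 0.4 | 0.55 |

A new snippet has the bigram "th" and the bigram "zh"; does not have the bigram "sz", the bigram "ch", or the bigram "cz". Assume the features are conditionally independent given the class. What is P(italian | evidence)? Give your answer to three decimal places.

0.400

catalan: 0.35 × (1−0.6) × 0.95 × (1−0.3) × 0.35 × (1−0.4) = 0.019551
italian: 0.65 × (1−0.75) × 0.85 × (1−0.3) × 0.3 × (1−0.55) = 0.0130528125
P(italian | x) = 0.0130528125 / 0.0326038125 ≈ 0.400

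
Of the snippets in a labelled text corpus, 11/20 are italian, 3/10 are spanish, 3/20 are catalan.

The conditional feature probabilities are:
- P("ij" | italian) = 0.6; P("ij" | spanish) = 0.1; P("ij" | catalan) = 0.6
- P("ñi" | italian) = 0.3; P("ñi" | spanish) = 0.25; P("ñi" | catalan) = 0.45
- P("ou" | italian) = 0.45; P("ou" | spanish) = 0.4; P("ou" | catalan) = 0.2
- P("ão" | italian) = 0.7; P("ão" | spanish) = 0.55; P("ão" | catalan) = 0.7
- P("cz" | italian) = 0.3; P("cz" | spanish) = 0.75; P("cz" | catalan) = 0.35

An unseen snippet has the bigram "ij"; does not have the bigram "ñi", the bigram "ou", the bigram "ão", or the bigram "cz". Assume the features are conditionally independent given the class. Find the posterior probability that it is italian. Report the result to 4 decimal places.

italian: 0.55 × 0.6 × (1−0.3) × (1−0.45) × (1−0.7) × (1−0.3) = 0.0266805
spanish: 0.3 × 0.1 × (1−0.25) × (1−0.4) × (1−0.55) × (1−0.75) = 0.00151875
catalan: 0.15 × 0.6 × (1−0.45) × (1−0.2) × (1−0.7) × (1−0.35) = 0.007722
P(italian | x) = 0.0266805 / 0.03592125 ≈ 0.7427

0.7427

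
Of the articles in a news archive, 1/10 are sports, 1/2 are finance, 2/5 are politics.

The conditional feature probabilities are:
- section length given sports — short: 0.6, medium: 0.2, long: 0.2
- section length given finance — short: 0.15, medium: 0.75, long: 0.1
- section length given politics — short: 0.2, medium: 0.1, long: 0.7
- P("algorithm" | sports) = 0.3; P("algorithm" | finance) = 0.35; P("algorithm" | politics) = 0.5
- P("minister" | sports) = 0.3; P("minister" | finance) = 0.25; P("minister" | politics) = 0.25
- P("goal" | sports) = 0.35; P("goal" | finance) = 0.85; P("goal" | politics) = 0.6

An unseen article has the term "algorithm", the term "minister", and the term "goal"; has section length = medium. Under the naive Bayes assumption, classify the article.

finance

sports: 0.1 × 0.2 × 0.3 × 0.3 × 0.35 = 0.00063
finance: 0.5 × 0.75 × 0.35 × 0.25 × 0.85 = 0.027890625
politics: 0.4 × 0.1 × 0.5 × 0.25 × 0.6 = 0.003
Highest score → finance.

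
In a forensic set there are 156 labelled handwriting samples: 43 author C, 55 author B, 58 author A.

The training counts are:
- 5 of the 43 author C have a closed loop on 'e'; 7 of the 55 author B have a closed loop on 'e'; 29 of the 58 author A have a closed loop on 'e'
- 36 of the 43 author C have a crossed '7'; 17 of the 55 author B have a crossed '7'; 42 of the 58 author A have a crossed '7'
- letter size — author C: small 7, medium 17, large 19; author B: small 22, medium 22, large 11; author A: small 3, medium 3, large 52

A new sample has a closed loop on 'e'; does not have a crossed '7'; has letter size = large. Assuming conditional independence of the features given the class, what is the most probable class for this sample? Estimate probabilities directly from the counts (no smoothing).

author A

author C: (43/156) × (5/43) × (7/43) × (19/43) ≈ 0.00230547
author B: (55/156) × (7/55) × (38/55) × (11/55) ≈ 0.00620047
author A: (58/156) × (29/58) × (16/58) × (52/58) ≈ 0.045977
Highest score → author A.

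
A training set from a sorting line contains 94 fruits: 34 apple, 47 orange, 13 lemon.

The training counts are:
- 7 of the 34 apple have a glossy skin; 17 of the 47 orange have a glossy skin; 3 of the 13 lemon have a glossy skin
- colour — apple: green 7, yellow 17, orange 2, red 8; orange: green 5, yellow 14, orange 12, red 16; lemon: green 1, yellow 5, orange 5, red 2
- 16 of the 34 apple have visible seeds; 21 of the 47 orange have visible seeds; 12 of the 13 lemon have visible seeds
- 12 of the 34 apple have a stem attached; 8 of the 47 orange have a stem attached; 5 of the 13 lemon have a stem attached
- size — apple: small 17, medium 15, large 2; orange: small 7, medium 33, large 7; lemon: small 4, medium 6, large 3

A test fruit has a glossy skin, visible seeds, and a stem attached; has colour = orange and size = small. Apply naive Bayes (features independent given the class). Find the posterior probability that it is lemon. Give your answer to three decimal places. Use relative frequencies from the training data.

0.602

apple: (34/94) × (7/34) × (2/34) × (16/34) × (12/34) × (17/34) ≈ 0.000363777
orange: (47/94) × (17/47) × (12/47) × (21/47) × (8/47) × (7/47) ≈ 0.00052302
lemon: (13/94) × (3/13) × (5/13) × (12/13) × (5/13) × (4/13) ≈ 0.00134091
P(lemon | x) = 0.00134091 / 0.002227707 ≈ 0.602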